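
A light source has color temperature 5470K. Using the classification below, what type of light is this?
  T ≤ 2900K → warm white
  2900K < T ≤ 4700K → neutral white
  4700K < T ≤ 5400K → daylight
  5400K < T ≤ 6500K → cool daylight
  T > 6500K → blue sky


Temperature: 5470K
5400K < 5470K ≤ 6500K → cool daylight
Classification: cool daylight


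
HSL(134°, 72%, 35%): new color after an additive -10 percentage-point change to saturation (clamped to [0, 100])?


Original S = 72%
Adjustment = -10 percentage points
New S = 72 + (-10) = 62
Clamp to [0, 100] → 62
= HSL(134°, 62%, 35%)


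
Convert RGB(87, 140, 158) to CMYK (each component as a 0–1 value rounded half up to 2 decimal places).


R'=87/255≈0.3412, G'=140/255≈0.5490, B'=158/255≈0.6196
K = 1 - max(R',G',B') = 1 - 158/255 = 97/255 = 0.38039… → 0.38
(1-R'-K)/(1-K) simplifies to (max-R)/max with max = 158:
C = (158-87)/158 = 71/158 = 0.44936… → 0.45
M = (158-140)/158 = 18/158 = 0.11392… → 0.11
Y = (158-158)/158 = 0/158 = 0 → 0.00
= CMYK(0.45, 0.11, 0.00, 0.38)


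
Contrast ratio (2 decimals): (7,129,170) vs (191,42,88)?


Linearize each sRGB channel c=v/255: c/12.92 if c ≤ 0.04045 else ((c+0.055)/1.055)^2.4
L = 0.2126×R_lin + 0.7152×G_lin + 0.0722×B_lin
Color 1 (7,129,170):
  R=7: 7/255≈0.0275 ≤ 0.04045 → 0.0275/12.92 ≈ 0.00212
  G=129: 129/255≈0.5059 > 0.04045 → ((0.5059+0.055)/1.055)^2.4 ≈ 0.21953
  B=170: 170/255≈0.6667 > 0.04045 → ((0.6667+0.055)/1.055)^2.4 ≈ 0.40198
  L1 = 0.2126×0.00212 + 0.7152×0.21953 + 0.0722×0.40198 ≈ 0.18648
Color 2 (191,42,88):
  R=191: 191/255≈0.7490 > 0.04045 → ((0.7490+0.055)/1.055)^2.4 ≈ 0.52100
  G=42: 42/255≈0.1647 > 0.04045 → ((0.1647+0.055)/1.055)^2.4 ≈ 0.02315
  B=88: 88/255≈0.3451 > 0.04045 → ((0.3451+0.055)/1.055)^2.4 ≈ 0.09759
  L2 = 0.2126×0.52100 + 0.7152×0.02315 + 0.0722×0.09759 ≈ 0.13437
Lighter = 0.18648, Darker = 0.13437
Ratio = (L_lighter + 0.05) / (L_darker + 0.05)
Ratio = (0.18648 + 0.05) / (0.13437 + 0.05) = 0.23648 / 0.18437 ≈ 1.2826
Ratio ≈ 1.28:1


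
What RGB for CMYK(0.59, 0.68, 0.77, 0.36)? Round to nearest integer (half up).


R = 255 × (1-C) × (1-K) = 255 × 0.41 × 0.64 = 66.912 → 67
G = 255 × (1-M) × (1-K) = 255 × 0.32 × 0.64 = 52.224 → 52
B = 255 × (1-Y) × (1-K) = 255 × 0.23 × 0.64 = 37.536 → 38
= RGB(67, 52, 38)


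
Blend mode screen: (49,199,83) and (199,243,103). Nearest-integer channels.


Screen: C = 255 - (255-A)×(255-B)/255, rounded to nearest integer
R: 255 - (255-49)×(255-199)/255 = 255 - 11536/255 ≈ 255 - 45.239 = 209.761 → 210
G: 255 - (255-199)×(255-243)/255 = 255 - 672/255 ≈ 255 - 2.635 = 252.365 → 252
B: 255 - (255-83)×(255-103)/255 = 255 - 26144/255 ≈ 255 - 102.525 = 152.475 → 152
= RGB(210, 252, 152)


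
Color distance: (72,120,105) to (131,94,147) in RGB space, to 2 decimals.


d = √[(R₁-R₂)² + (G₁-G₂)² + (B₁-B₂)²]
d = √[(72-131)² + (120-94)² + (105-147)²]
d = √[3481 + 676 + 1764]
d = √5921
d ≈ 76.95


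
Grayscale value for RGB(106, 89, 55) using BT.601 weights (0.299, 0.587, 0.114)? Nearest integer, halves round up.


Gray = 0.299×R + 0.587×G + 0.114×B
Gray = 0.299×106 + 0.587×89 + 0.114×55
Gray = 31.694 + 52.243 + 6.270
Gray = 90.207 → round half up → 90
Gray = 90


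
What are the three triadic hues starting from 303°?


Triadic: equally spaced at 120° intervals
H1 = 303°
H2 = (303 + 120) mod 360 = 63°
H3 = (303 + 240) mod 360 = 183°
Triadic = 303°, 63°, 183°


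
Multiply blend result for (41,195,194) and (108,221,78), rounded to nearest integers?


Multiply: C = A×B/255, rounded to nearest integer
R: 41×108/255 = 4428/255 ≈ 17.365 → 17
G: 195×221/255 = 43095/255 ≈ 169.000 → 169
B: 194×78/255 = 15132/255 ≈ 59.341 → 59
= RGB(17, 169, 59)


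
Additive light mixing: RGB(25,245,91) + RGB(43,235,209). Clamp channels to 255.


Additive: each channel = min(255, C₁+C₂)
R: 25+43 = 68 → 68
G: 245+235 = 480 → 255
B: 91+209 = 300 → 255
= RGB(68, 255, 255)


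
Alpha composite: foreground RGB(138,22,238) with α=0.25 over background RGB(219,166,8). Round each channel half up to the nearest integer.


C = α×F + (1-α)×B, with 1-α = 0.75
R: 0.25×138 + 0.75×219 = 34.50 + 164.25 = 198.75 → 199
G: 0.25×22 + 0.75×166 = 5.50 + 124.50 = 130.00 → 130
B: 0.25×238 + 0.75×8 = 59.50 + 6.00 = 65.50 → 66
= RGB(199, 130, 66)


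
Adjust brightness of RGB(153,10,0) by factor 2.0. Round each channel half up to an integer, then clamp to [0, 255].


Multiply each channel by 2.0, round half up, clamp to [0, 255]
R: 153×2.0 = 306 → clamp → 255
G: 10×2.0 = 20
B: 0×2.0 = 0
= RGB(255, 20, 0)


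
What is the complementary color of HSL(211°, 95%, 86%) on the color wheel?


Complement = opposite side of color wheel = hue + 180°
H' = (211 + 180) mod 360 = 31°
S and L unchanged.
= HSL(31°, 95%, 86%)


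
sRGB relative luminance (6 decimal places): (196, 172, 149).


Linearize each channel (sRGB transfer function): c = v/255; c_lin = c/12.92 if c ≤ 0.04045, else ((c+0.055)/1.055)^2.4
  R: 196/255 ≈ 0.768627 > 0.04045 → ((0.768627+0.055)/1.055)^2.4 ≈ 0.552011
  G: 172/255 ≈ 0.674510 > 0.04045 → ((0.674510+0.055)/1.055)^2.4 ≈ 0.412543
  B: 149/255 ≈ 0.584314 > 0.04045 → ((0.584314+0.055)/1.055)^2.4 ≈ 0.300544
R_lin = 0.552011, G_lin = 0.412543, B_lin = 0.300544
L = 0.2126×R + 0.7152×G + 0.0722×B
L = 0.2126×0.552011 + 0.7152×0.412543 + 0.0722×0.300544
L ≈ 0.434107


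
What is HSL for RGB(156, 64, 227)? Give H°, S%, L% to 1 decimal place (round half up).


Normalize: R'=156/255≈0.6118, G'=64/255≈0.2510, B'=227/255≈0.8902
Max=227/255, Min=64/255, Δ=Max-Min=163/255
L = (Max+Min)/2 = (227+64)/510 = 291/510 = 0.57058… → L = 57.1%
L > 0.5 → S = Δ/(2-Max-Min) = 163/(510-227-64) = 163/219 = 0.74429… → S = 74.4%
(the 1/255 factors cancel in S and H, so raw channel differences can be used)
Max is B' → H = 60 × ((R-G)/Δ + 4) = 60 × ((156-64)/163 + 4)
  92/163 + 4 = 0.5644… + 4 = 4.5644…
  H = 60 × 4.5644… = 273.865…° → H = 273.9°
= HSL(273.9°, 74.4%, 57.1%)


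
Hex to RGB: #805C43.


80 → 128 (R)
5C → 92 (G)
43 → 67 (B)
= RGB(128, 92, 67)


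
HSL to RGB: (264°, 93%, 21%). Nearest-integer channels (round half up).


H=264°, S=0.93, L=0.21
C = (1-|2L-1|)×S = (1-|-0.58|)×0.93 = 0.3906
H' = H/60 = 264/60 ≈ 4.4000; X = C×(1-|H' mod 2 - 1|) = 0.15624
m = L - C/2 = 0.21 - 0.1953 = 0.0147
Sector ⌊H'⌋ = 4 → (R',G',B') = (0.15624, 0.0, 0.3906)
RGB = ((R'+m)×255, (G'+m)×255, (B'+m)×255) = (43.5897, 3.7485, 103.3515)
Round half up → RGB(44, 4, 103)


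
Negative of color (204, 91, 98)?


Invert: (255-R, 255-G, 255-B)
R: 255-204 = 51
G: 255-91 = 164
B: 255-98 = 157
= RGB(51, 164, 157)


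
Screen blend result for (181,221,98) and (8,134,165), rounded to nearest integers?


Screen: C = 255 - (255-A)×(255-B)/255, rounded to nearest integer
R: 255 - (255-181)×(255-8)/255 = 255 - 18278/255 ≈ 255 - 71.678 = 183.322 → 183
G: 255 - (255-221)×(255-134)/255 = 255 - 4114/255 ≈ 255 - 16.133 = 238.867 → 239
B: 255 - (255-98)×(255-165)/255 = 255 - 14130/255 ≈ 255 - 55.412 = 199.588 → 200
= RGB(183, 239, 200)


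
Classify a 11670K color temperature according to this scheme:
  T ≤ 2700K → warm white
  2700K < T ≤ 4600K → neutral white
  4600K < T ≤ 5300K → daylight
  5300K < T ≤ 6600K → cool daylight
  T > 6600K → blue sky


Temperature: 11670K
11670K > 6600K → blue sky
Classification: blue sky


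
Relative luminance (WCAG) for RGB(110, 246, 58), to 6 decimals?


Linearize each channel (sRGB transfer function): c = v/255; c_lin = c/12.92 if c ≤ 0.04045, else ((c+0.055)/1.055)^2.4
  R: 110/255 ≈ 0.431373 > 0.04045 → ((0.431373+0.055)/1.055)^2.4 ≈ 0.155926
  G: 246/255 ≈ 0.964706 > 0.04045 → ((0.964706+0.055)/1.055)^2.4 ≈ 0.921582
  B: 58/255 ≈ 0.227451 > 0.04045 → ((0.227451+0.055)/1.055)^2.4 ≈ 0.042311
R_lin = 0.155926, G_lin = 0.921582, B_lin = 0.042311
L = 0.2126×R + 0.7152×G + 0.0722×B
L = 0.2126×0.155926 + 0.7152×0.921582 + 0.0722×0.042311
L ≈ 0.695320


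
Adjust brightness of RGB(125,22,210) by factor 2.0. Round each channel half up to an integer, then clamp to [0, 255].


Multiply each channel by 2.0, round half up, clamp to [0, 255]
R: 125×2.0 = 250
G: 22×2.0 = 44
B: 210×2.0 = 420 → clamp → 255
= RGB(250, 44, 255)


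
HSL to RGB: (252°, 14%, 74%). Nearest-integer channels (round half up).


H=252°, S=0.14, L=0.74
C = (1-|2L-1|)×S = (1-|0.48|)×0.14 = 0.0728
H' = H/60 = 252/60 ≈ 4.2000; X = C×(1-|H' mod 2 - 1|) = 0.01456
m = L - C/2 = 0.74 - 0.0364 = 0.7036
Sector ⌊H'⌋ = 4 → (R',G',B') = (0.01456, 0.0, 0.0728)
RGB = ((R'+m)×255, (G'+m)×255, (B'+m)×255) = (183.1308, 179.418, 197.982)
Round half up → RGB(183, 179, 198)


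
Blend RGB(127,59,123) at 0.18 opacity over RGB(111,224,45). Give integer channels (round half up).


C = α×F + (1-α)×B, with 1-α = 0.82
R: 0.18×127 + 0.82×111 = 22.86 + 91.02 = 113.88 → 114
G: 0.18×59 + 0.82×224 = 10.62 + 183.68 = 194.30 → 194
B: 0.18×123 + 0.82×45 = 22.14 + 36.90 = 59.04 → 59
= RGB(114, 194, 59)


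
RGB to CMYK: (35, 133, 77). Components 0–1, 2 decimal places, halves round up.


R'=35/255≈0.1373, G'=133/255≈0.5216, B'=77/255≈0.3020
K = 1 - max(R',G',B') = 1 - 133/255 = 122/255 = 0.47843… → 0.48
(1-R'-K)/(1-K) simplifies to (max-R)/max with max = 133:
C = (133-35)/133 = 98/133 = 0.73684… → 0.74
M = (133-133)/133 = 0/133 = 0 → 0.00
Y = (133-77)/133 = 56/133 = 0.42105… → 0.42
= CMYK(0.74, 0.00, 0.42, 0.48)


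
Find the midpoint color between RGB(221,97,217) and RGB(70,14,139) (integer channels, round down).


Midpoint: each channel = ⌊(C₁+C₂)/2⌋
R: ⌊(221+70)/2⌋ = 145
G: ⌊(97+14)/2⌋ = 55
B: ⌊(217+139)/2⌋ = 178
= RGB(145, 55, 178)


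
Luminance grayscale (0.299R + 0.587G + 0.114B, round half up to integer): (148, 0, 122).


Gray = 0.299×R + 0.587×G + 0.114×B
Gray = 0.299×148 + 0.587×0 + 0.114×122
Gray = 44.252 + 0.000 + 13.908
Gray = 58.160 → round half up → 58
Gray = 58


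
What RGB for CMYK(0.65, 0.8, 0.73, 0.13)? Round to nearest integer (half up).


R = 255 × (1-C) × (1-K) = 255 × 0.35 × 0.87 = 77.6475 → 78
G = 255 × (1-M) × (1-K) = 255 × 0.20 × 0.87 = 44.37 → 44
B = 255 × (1-Y) × (1-K) = 255 × 0.27 × 0.87 = 59.8995 → 60
= RGB(78, 44, 60)


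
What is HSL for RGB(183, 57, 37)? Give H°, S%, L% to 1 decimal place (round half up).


Normalize: R'=183/255≈0.7176, G'=57/255≈0.2235, B'=37/255≈0.1451
Max=183/255, Min=37/255, Δ=Max-Min=146/255
L = (Max+Min)/2 = (183+37)/510 = 220/510 = 0.43137… → L = 43.1%
L ≤ 0.5 → S = Δ/(Max+Min) = 146/(183+37) = 146/220 = 0.66363… → S = 66.4%
(the 1/255 factors cancel in S and H, so raw channel differences can be used)
Max is R' → H = 60 × (((G-B)/Δ) mod 6) = 60 × (((57-37)/146) mod 6)
  20/146 = 0.1369…
  H = 60 × 0.1369… = 8.219…° → H = 8.2°
= HSL(8.2°, 66.4%, 43.1%)


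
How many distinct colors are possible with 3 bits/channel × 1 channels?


Total bits = 3 bits/channel × 1 channels = 3 bits
Distinct colors = 2^3
= 8 colors


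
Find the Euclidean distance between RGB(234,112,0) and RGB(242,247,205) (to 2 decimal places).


d = √[(R₁-R₂)² + (G₁-G₂)² + (B₁-B₂)²]
d = √[(234-242)² + (112-247)² + (0-205)²]
d = √[64 + 18225 + 42025]
d = √60314
d ≈ 245.59


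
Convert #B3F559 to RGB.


B3 → 179 (R)
F5 → 245 (G)
59 → 89 (B)
= RGB(179, 245, 89)


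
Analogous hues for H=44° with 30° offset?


Base hue: 44°
Left analog: (44 - 30) mod 360 = 14°
Right analog: (44 + 30) mod 360 = 74°
Analogous hues = 14° and 74°


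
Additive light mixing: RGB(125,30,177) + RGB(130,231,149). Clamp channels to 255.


Additive: each channel = min(255, C₁+C₂)
R: 125+130 = 255 → 255
G: 30+231 = 261 → 255
B: 177+149 = 326 → 255
= RGB(255, 255, 255)


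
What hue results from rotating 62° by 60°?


New hue = (H + rotation) mod 360
New hue = (62 + 60) mod 360
= 122 mod 360
= 122°


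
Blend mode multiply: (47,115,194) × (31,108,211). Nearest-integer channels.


Multiply: C = A×B/255, rounded to nearest integer
R: 47×31/255 = 1457/255 ≈ 5.714 → 6
G: 115×108/255 = 12420/255 ≈ 48.706 → 49
B: 194×211/255 = 40934/255 ≈ 160.525 → 161
= RGB(6, 49, 161)


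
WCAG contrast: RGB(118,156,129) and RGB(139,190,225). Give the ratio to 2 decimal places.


Linearize each sRGB channel c=v/255: c/12.92 if c ≤ 0.04045 else ((c+0.055)/1.055)^2.4
L = 0.2126×R_lin + 0.7152×G_lin + 0.0722×B_lin
Color 1 (118,156,129):
  R=118: 118/255≈0.4627 > 0.04045 → ((0.4627+0.055)/1.055)^2.4 ≈ 0.18116
  G=156: 156/255≈0.6118 > 0.04045 → ((0.6118+0.055)/1.055)^2.4 ≈ 0.33245
  B=129: 129/255≈0.5059 > 0.04045 → ((0.5059+0.055)/1.055)^2.4 ≈ 0.21953
  L1 = 0.2126×0.18116 + 0.7152×0.33245 + 0.0722×0.21953 ≈ 0.29213
Color 2 (139,190,225):
  R=139: 139/255≈0.5451 > 0.04045 → ((0.5451+0.055)/1.055)^2.4 ≈ 0.25818
  G=190: 190/255≈0.7451 > 0.04045 → ((0.7451+0.055)/1.055)^2.4 ≈ 0.51492
  B=225: 225/255≈0.8824 > 0.04045 → ((0.8824+0.055)/1.055)^2.4 ≈ 0.75294
  L2 = 0.2126×0.25818 + 0.7152×0.51492 + 0.0722×0.75294 ≈ 0.47752
Lighter = 0.47752, Darker = 0.29213
Ratio = (L_lighter + 0.05) / (L_darker + 0.05)
Ratio = (0.47752 + 0.05) / (0.29213 + 0.05) = 0.52752 / 0.34213 ≈ 1.5419
Ratio ≈ 1.54:1


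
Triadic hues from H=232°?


Triadic: equally spaced at 120° intervals
H1 = 232°
H2 = (232 + 120) mod 360 = 352°
H3 = (232 + 240) mod 360 = 112°
Triadic = 232°, 352°, 112°


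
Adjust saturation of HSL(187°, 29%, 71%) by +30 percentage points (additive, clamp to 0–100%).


Original S = 29%
Adjustment = +30 percentage points
New S = 29 + (30) = 59
Clamp to [0, 100] → 59
= HSL(187°, 59%, 71%)


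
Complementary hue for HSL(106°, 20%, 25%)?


Complement = opposite side of color wheel = hue + 180°
H' = (106 + 180) mod 360 = 286°
S and L unchanged.
= HSL(286°, 20%, 25%)


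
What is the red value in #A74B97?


Color: #A74B97
R = A7 = 167
G = 4B = 75
B = 97 = 151
Red = 167


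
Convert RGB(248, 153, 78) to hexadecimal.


R = 248 → F8 (hex)
G = 153 → 99 (hex)
B = 78 → 4E (hex)
Hex = #F8994E


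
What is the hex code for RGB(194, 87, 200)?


R = 194 → C2 (hex)
G = 87 → 57 (hex)
B = 200 → C8 (hex)
Hex = #C257C8


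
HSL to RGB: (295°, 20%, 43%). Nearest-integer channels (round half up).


H=295°, S=0.20, L=0.43
C = (1-|2L-1|)×S = (1-|-0.14|)×0.20 = 0.172
H' = H/60 = 295/60 ≈ 4.9167; X = C×(1-|H' mod 2 - 1|) ≈ 0.1577
m = L - C/2 = 0.43 - 0.086 = 0.344
Sector ⌊H'⌋ = 4 → (R',G',B') = (≈0.1577, 0.0, 0.172)
RGB = ((R'+m)×255, (G'+m)×255, (B'+m)×255) = (127.925, 87.72, 131.58)
Round half up → RGB(128, 88, 132)


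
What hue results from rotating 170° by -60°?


New hue = (H + rotation) mod 360
New hue = (170 -60) mod 360
= 110 mod 360
= 110°


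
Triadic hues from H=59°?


Triadic: equally spaced at 120° intervals
H1 = 59°
H2 = (59 + 120) mod 360 = 179°
H3 = (59 + 240) mod 360 = 299°
Triadic = 59°, 179°, 299°


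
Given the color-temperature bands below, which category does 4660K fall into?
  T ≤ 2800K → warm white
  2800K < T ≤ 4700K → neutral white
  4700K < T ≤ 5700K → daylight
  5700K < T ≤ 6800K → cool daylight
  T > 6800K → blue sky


Temperature: 4660K
2800K < 4660K ≤ 4700K → neutral white
Classification: neutral white


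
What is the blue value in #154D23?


Color: #154D23
R = 15 = 21
G = 4D = 77
B = 23 = 35
Blue = 35


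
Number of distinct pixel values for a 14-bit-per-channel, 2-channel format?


Total bits = 14 bits/channel × 2 channels = 28 bits
Distinct pixel values = 2^28
= 268,435,456 pixel values


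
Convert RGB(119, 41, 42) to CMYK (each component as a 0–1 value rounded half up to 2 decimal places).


R'=119/255≈0.4667, G'=41/255≈0.1608, B'=42/255≈0.1647
K = 1 - max(R',G',B') = 1 - 119/255 = 136/255 = 0.53333… → 0.53
(1-R'-K)/(1-K) simplifies to (max-R)/max with max = 119:
C = (119-119)/119 = 0/119 = 0 → 0.00
M = (119-41)/119 = 78/119 = 0.65546… → 0.66
Y = (119-42)/119 = 77/119 = 0.64705… → 0.65
= CMYK(0.00, 0.66, 0.65, 0.53)


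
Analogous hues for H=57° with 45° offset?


Base hue: 57°
Left analog: (57 - 45) mod 360 = 12°
Right analog: (57 + 45) mod 360 = 102°
Analogous hues = 12° and 102°


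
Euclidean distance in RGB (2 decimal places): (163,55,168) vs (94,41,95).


d = √[(R₁-R₂)² + (G₁-G₂)² + (B₁-B₂)²]
d = √[(163-94)² + (55-41)² + (168-95)²]
d = √[4761 + 196 + 5329]
d = √10286
d ≈ 101.42


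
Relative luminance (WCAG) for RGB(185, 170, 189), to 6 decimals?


Linearize each channel (sRGB transfer function): c = v/255; c_lin = c/12.92 if c ≤ 0.04045, else ((c+0.055)/1.055)^2.4
  R: 185/255 ≈ 0.725490 > 0.04045 → ((0.725490+0.055)/1.055)^2.4 ≈ 0.485150
  G: 170/255 ≈ 0.666667 > 0.04045 → ((0.666667+0.055)/1.055)^2.4 ≈ 0.401978
  B: 189/255 ≈ 0.741176 > 0.04045 → ((0.741176+0.055)/1.055)^2.4 ≈ 0.508881
R_lin = 0.485150, G_lin = 0.401978, B_lin = 0.508881
L = 0.2126×R + 0.7152×G + 0.0722×B
L = 0.2126×0.485150 + 0.7152×0.401978 + 0.0722×0.508881
L ≈ 0.427379


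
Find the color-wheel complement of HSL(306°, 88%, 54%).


Complement = opposite side of color wheel = hue + 180°
H' = (306 + 180) mod 360 = 126°
S and L unchanged.
= HSL(126°, 88%, 54%)


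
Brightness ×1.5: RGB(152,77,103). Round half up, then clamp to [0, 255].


Multiply each channel by 1.5, round half up, clamp to [0, 255]
R: 152×1.5 = 228
G: 77×1.5 = 115.5 → round → 116
B: 103×1.5 = 154.5 → round → 155
= RGB(228, 116, 155)


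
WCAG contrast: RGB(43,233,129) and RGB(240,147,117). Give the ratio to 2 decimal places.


Linearize each sRGB channel c=v/255: c/12.92 if c ≤ 0.04045 else ((c+0.055)/1.055)^2.4
L = 0.2126×R_lin + 0.7152×G_lin + 0.0722×B_lin
Color 1 (43,233,129):
  R=43: 43/255≈0.1686 > 0.04045 → ((0.1686+0.055)/1.055)^2.4 ≈ 0.02416
  G=233: 233/255≈0.9137 > 0.04045 → ((0.9137+0.055)/1.055)^2.4 ≈ 0.81485
  B=129: 129/255≈0.5059 > 0.04045 → ((0.5059+0.055)/1.055)^2.4 ≈ 0.21953
  L1 = 0.2126×0.02416 + 0.7152×0.81485 + 0.0722×0.21953 ≈ 0.60376
Color 2 (240,147,117):
  R=240: 240/255≈0.9412 > 0.04045 → ((0.9412+0.055)/1.055)^2.4 ≈ 0.87137
  G=147: 147/255≈0.5765 > 0.04045 → ((0.5765+0.055)/1.055)^2.4 ≈ 0.29177
  B=117: 117/255≈0.4588 > 0.04045 → ((0.4588+0.055)/1.055)^2.4 ≈ 0.17789
  L2 = 0.2126×0.87137 + 0.7152×0.29177 + 0.0722×0.17789 ≈ 0.40677
Lighter = 0.60376, Darker = 0.40677
Ratio = (L_lighter + 0.05) / (L_darker + 0.05)
Ratio = (0.60376 + 0.05) / (0.40677 + 0.05) = 0.65376 / 0.45677 ≈ 1.4313
Ratio ≈ 1.43:1


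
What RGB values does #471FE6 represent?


47 → 71 (R)
1F → 31 (G)
E6 → 230 (B)
= RGB(71, 31, 230)


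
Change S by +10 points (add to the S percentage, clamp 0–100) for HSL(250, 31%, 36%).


Original S = 31%
Adjustment = +10 percentage points
New S = 31 + (10) = 41
Clamp to [0, 100] → 41
= HSL(250°, 41%, 36%)


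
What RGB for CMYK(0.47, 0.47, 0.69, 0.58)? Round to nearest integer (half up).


R = 255 × (1-C) × (1-K) = 255 × 0.53 × 0.42 = 56.763 → 57
G = 255 × (1-M) × (1-K) = 255 × 0.53 × 0.42 = 56.763 → 57
B = 255 × (1-Y) × (1-K) = 255 × 0.31 × 0.42 = 33.201 → 33
= RGB(57, 57, 33)


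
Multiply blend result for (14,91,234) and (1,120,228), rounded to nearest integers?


Multiply: C = A×B/255, rounded to nearest integer
R: 14×1/255 = 14/255 ≈ 0.055 → 0
G: 91×120/255 = 10920/255 ≈ 42.824 → 43
B: 234×228/255 = 53352/255 ≈ 209.224 → 209
= RGB(0, 43, 209)


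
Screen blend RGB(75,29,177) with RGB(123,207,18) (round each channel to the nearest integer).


Screen: C = 255 - (255-A)×(255-B)/255, rounded to nearest integer
R: 255 - (255-75)×(255-123)/255 = 255 - 23760/255 ≈ 255 - 93.176 = 161.824 → 162
G: 255 - (255-29)×(255-207)/255 = 255 - 10848/255 ≈ 255 - 42.541 = 212.459 → 212
B: 255 - (255-177)×(255-18)/255 = 255 - 18486/255 ≈ 255 - 72.494 = 182.506 → 183
= RGB(162, 212, 183)


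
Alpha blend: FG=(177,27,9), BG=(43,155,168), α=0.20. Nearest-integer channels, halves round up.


C = α×F + (1-α)×B, with 1-α = 0.80
R: 0.20×177 + 0.80×43 = 35.40 + 34.40 = 69.80 → 70
G: 0.20×27 + 0.80×155 = 5.40 + 124.00 = 129.40 → 129
B: 0.20×9 + 0.80×168 = 1.80 + 134.40 = 136.20 → 136
= RGB(70, 129, 136)


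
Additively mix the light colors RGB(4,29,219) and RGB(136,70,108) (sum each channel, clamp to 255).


Additive: each channel = min(255, C₁+C₂)
R: 4+136 = 140 → 140
G: 29+70 = 99 → 99
B: 219+108 = 327 → 255
= RGB(140, 99, 255)


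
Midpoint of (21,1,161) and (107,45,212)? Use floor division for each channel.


Midpoint: each channel = ⌊(C₁+C₂)/2⌋
R: ⌊(21+107)/2⌋ = 64
G: ⌊(1+45)/2⌋ = 23
B: ⌊(161+212)/2⌋ = 186
= RGB(64, 23, 186)


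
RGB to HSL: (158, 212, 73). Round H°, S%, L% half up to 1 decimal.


Normalize: R'=158/255≈0.6196, G'=212/255≈0.8314, B'=73/255≈0.2863
Max=212/255, Min=73/255, Δ=Max-Min=139/255
L = (Max+Min)/2 = (212+73)/510 = 285/510 = 0.55882… → L = 55.9%
L > 0.5 → S = Δ/(2-Max-Min) = 139/(510-212-73) = 139/225 = 0.61777… → S = 61.8%
(the 1/255 factors cancel in S and H, so raw channel differences can be used)
Max is G' → H = 60 × ((B-R)/Δ + 2) = 60 × ((73-158)/139 + 2)
  -85/139 + 2 = -0.6115… + 2 = 1.3884…
  H = 60 × 1.3884… = 83.309…° → H = 83.3°
= HSL(83.3°, 61.8%, 55.9%)


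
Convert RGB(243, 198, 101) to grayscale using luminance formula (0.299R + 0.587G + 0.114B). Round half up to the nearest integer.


Gray = 0.299×R + 0.587×G + 0.114×B
Gray = 0.299×243 + 0.587×198 + 0.114×101
Gray = 72.657 + 116.226 + 11.514
Gray = 200.397 → round half up → 200
Gray = 200


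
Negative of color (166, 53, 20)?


Invert: (255-R, 255-G, 255-B)
R: 255-166 = 89
G: 255-53 = 202
B: 255-20 = 235
= RGB(89, 202, 235)


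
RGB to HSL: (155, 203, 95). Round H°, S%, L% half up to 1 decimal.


Normalize: R'=155/255≈0.6078, G'=203/255≈0.7961, B'=95/255≈0.3725
Max=203/255, Min=95/255, Δ=Max-Min=108/255
L = (Max+Min)/2 = (203+95)/510 = 298/510 = 0.58431… → L = 58.4%
L > 0.5 → S = Δ/(2-Max-Min) = 108/(510-203-95) = 108/212 = 0.50943… → S = 50.9%
(the 1/255 factors cancel in S and H, so raw channel differences can be used)
Max is G' → H = 60 × ((B-R)/Δ + 2) = 60 × ((95-155)/108 + 2)
  -60/108 + 2 = -0.5555… + 2 = 1.4444…
  H = 60 × 1.4444… = 86.666…° → H = 86.7°
= HSL(86.7°, 50.9%, 58.4%)


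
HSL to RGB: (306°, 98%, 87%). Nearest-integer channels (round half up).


H=306°, S=0.98, L=0.87
C = (1-|2L-1|)×S = (1-|0.74|)×0.98 = 0.2548
H' = H/60 = 306/60 ≈ 5.1000; X = C×(1-|H' mod 2 - 1|) = 0.22932
m = L - C/2 = 0.87 - 0.1274 = 0.7426
Sector ⌊H'⌋ = 5 → (R',G',B') = (0.2548, 0.0, 0.22932)
RGB = ((R'+m)×255, (G'+m)×255, (B'+m)×255) = (254.337, 189.363, 247.8396)
Round half up → RGB(254, 189, 248)


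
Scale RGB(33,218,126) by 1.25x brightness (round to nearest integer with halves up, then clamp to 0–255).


Multiply each channel by 1.25, round half up, clamp to [0, 255]
R: 33×1.25 = 41.25 → round → 41
G: 218×1.25 = 272.5 → round → 273 → clamp → 255
B: 126×1.25 = 157.5 → round → 158
= RGB(41, 255, 158)


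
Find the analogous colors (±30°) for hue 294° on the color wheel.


Base hue: 294°
Left analog: (294 - 30) mod 360 = 264°
Right analog: (294 + 30) mod 360 = 324°
Analogous hues = 264° and 324°


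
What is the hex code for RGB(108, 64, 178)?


R = 108 → 6C (hex)
G = 64 → 40 (hex)
B = 178 → B2 (hex)
Hex = #6C40B2


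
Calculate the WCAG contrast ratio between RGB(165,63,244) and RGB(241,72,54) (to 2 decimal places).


Linearize each sRGB channel c=v/255: c/12.92 if c ≤ 0.04045 else ((c+0.055)/1.055)^2.4
L = 0.2126×R_lin + 0.7152×G_lin + 0.0722×B_lin
Color 1 (165,63,244):
  R=165: 165/255≈0.6471 > 0.04045 → ((0.6471+0.055)/1.055)^2.4 ≈ 0.37626
  G=63: 63/255≈0.2471 > 0.04045 → ((0.2471+0.055)/1.055)^2.4 ≈ 0.04971
  B=244: 244/255≈0.9569 > 0.04045 → ((0.9569+0.055)/1.055)^2.4 ≈ 0.90466
  L1 = 0.2126×0.37626 + 0.7152×0.04971 + 0.0722×0.90466 ≈ 0.18086
Color 2 (241,72,54):
  R=241: 241/255≈0.9451 > 0.04045 → ((0.9451+0.055)/1.055)^2.4 ≈ 0.87962
  G=72: 72/255≈0.2824 > 0.04045 → ((0.2824+0.055)/1.055)^2.4 ≈ 0.06480
  B=54: 54/255≈0.2118 > 0.04045 → ((0.2118+0.055)/1.055)^2.4 ≈ 0.03689
  L2 = 0.2126×0.87962 + 0.7152×0.06480 + 0.0722×0.03689 ≈ 0.23602
Lighter = 0.23602, Darker = 0.18086
Ratio = (L_lighter + 0.05) / (L_darker + 0.05)
Ratio = (0.23602 + 0.05) / (0.18086 + 0.05) = 0.28602 / 0.23086 ≈ 1.2389
Ratio ≈ 1.24:1


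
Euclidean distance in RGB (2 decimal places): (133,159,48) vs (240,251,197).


d = √[(R₁-R₂)² + (G₁-G₂)² + (B₁-B₂)²]
d = √[(133-240)² + (159-251)² + (48-197)²]
d = √[11449 + 8464 + 22201]
d = √42114
d ≈ 205.22


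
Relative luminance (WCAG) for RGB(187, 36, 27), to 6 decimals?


Linearize each channel (sRGB transfer function): c = v/255; c_lin = c/12.92 if c ≤ 0.04045, else ((c+0.055)/1.055)^2.4
  R: 187/255 ≈ 0.733333 > 0.04045 → ((0.733333+0.055)/1.055)^2.4 ≈ 0.496933
  G: 36/255 ≈ 0.141176 > 0.04045 → ((0.141176+0.055)/1.055)^2.4 ≈ 0.017642
  B: 27/255 ≈ 0.105882 > 0.04045 → ((0.105882+0.055)/1.055)^2.4 ≈ 0.010960
R_lin = 0.496933, G_lin = 0.017642, B_lin = 0.010960
L = 0.2126×R + 0.7152×G + 0.0722×B
L = 0.2126×0.496933 + 0.7152×0.017642 + 0.0722×0.010960
L ≈ 0.119057


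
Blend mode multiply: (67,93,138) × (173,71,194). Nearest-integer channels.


Multiply: C = A×B/255, rounded to nearest integer
R: 67×173/255 = 11591/255 ≈ 45.455 → 45
G: 93×71/255 = 6603/255 ≈ 25.894 → 26
B: 138×194/255 = 26772/255 ≈ 104.988 → 105
= RGB(45, 26, 105)


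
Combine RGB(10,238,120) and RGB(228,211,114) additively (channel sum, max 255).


Additive: each channel = min(255, C₁+C₂)
R: 10+228 = 238 → 238
G: 238+211 = 449 → 255
B: 120+114 = 234 → 234
= RGB(238, 255, 234)


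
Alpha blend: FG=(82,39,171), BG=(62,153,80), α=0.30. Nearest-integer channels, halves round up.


C = α×F + (1-α)×B, with 1-α = 0.70
R: 0.30×82 + 0.70×62 = 24.60 + 43.40 = 68.00 → 68
G: 0.30×39 + 0.70×153 = 11.70 + 107.10 = 118.80 → 119
B: 0.30×171 + 0.70×80 = 51.30 + 56.00 = 107.30 → 107
= RGB(68, 119, 107)


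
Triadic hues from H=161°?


Triadic: equally spaced at 120° intervals
H1 = 161°
H2 = (161 + 120) mod 360 = 281°
H3 = (161 + 240) mod 360 = 41°
Triadic = 161°, 281°, 41°


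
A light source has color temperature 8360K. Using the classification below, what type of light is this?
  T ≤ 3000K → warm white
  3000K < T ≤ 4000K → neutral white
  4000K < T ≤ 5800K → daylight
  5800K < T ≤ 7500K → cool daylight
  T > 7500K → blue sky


Temperature: 8360K
8360K > 7500K → blue sky
Classification: blue sky


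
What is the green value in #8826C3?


Color: #8826C3
R = 88 = 136
G = 26 = 38
B = C3 = 195
Green = 38


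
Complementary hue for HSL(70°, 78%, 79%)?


Complement = opposite side of color wheel = hue + 180°
H' = (70 + 180) mod 360 = 250°
S and L unchanged.
= HSL(250°, 78%, 79%)


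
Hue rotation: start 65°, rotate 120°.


New hue = (H + rotation) mod 360
New hue = (65 + 120) mod 360
= 185 mod 360
= 185°


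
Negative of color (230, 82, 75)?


Invert: (255-R, 255-G, 255-B)
R: 255-230 = 25
G: 255-82 = 173
B: 255-75 = 180
= RGB(25, 173, 180)


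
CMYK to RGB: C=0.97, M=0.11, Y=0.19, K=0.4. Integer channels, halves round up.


R = 255 × (1-C) × (1-K) = 255 × 0.03 × 0.60 = 4.59 → 5
G = 255 × (1-M) × (1-K) = 255 × 0.89 × 0.60 = 136.17 → 136
B = 255 × (1-Y) × (1-K) = 255 × 0.81 × 0.60 = 123.93 → 124
= RGB(5, 136, 124)


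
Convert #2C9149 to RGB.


2C → 44 (R)
91 → 145 (G)
49 → 73 (B)
= RGB(44, 145, 73)


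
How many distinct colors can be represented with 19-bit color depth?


Colors = 2^bits = 2^19
= 524,288 colors


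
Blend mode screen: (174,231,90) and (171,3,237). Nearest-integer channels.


Screen: C = 255 - (255-A)×(255-B)/255, rounded to nearest integer
R: 255 - (255-174)×(255-171)/255 = 255 - 6804/255 ≈ 255 - 26.682 = 228.318 → 228
G: 255 - (255-231)×(255-3)/255 = 255 - 6048/255 ≈ 255 - 23.718 = 231.282 → 231
B: 255 - (255-90)×(255-237)/255 = 255 - 2970/255 ≈ 255 - 11.647 = 243.353 → 243
= RGB(228, 231, 243)


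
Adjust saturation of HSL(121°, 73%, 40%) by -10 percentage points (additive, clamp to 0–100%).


Original S = 73%
Adjustment = -10 percentage points
New S = 73 + (-10) = 63
Clamp to [0, 100] → 63
= HSL(121°, 63%, 40%)


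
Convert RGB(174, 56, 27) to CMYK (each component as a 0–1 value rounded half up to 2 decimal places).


R'=174/255≈0.6824, G'=56/255≈0.2196, B'=27/255≈0.1059
K = 1 - max(R',G',B') = 1 - 174/255 = 81/255 = 0.31764… → 0.32
(1-R'-K)/(1-K) simplifies to (max-R)/max with max = 174:
C = (174-174)/174 = 0/174 = 0 → 0.00
M = (174-56)/174 = 118/174 = 0.67816… → 0.68
Y = (174-27)/174 = 147/174 = 0.84482… → 0.84
= CMYK(0.00, 0.68, 0.84, 0.32)


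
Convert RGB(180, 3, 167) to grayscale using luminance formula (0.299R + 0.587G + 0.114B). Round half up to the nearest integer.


Gray = 0.299×R + 0.587×G + 0.114×B
Gray = 0.299×180 + 0.587×3 + 0.114×167
Gray = 53.820 + 1.761 + 19.038
Gray = 74.619 → round half up → 75
Gray = 75


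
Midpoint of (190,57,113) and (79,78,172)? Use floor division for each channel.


Midpoint: each channel = ⌊(C₁+C₂)/2⌋
R: ⌊(190+79)/2⌋ = 134
G: ⌊(57+78)/2⌋ = 67
B: ⌊(113+172)/2⌋ = 142
= RGB(134, 67, 142)


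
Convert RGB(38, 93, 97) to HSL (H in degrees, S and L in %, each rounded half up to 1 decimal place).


Normalize: R'=38/255≈0.1490, G'=93/255≈0.3647, B'=97/255≈0.3804
Max=97/255, Min=38/255, Δ=Max-Min=59/255
L = (Max+Min)/2 = (97+38)/510 = 135/510 = 0.26470… → L = 26.5%
L ≤ 0.5 → S = Δ/(Max+Min) = 59/(97+38) = 59/135 = 0.43703… → S = 43.7%
(the 1/255 factors cancel in S and H, so raw channel differences can be used)
Max is B' → H = 60 × ((R-G)/Δ + 4) = 60 × ((38-93)/59 + 4)
  -55/59 + 4 = -0.9322… + 4 = 3.0677…
  H = 60 × 3.0677… = 184.067…° → H = 184.1°
= HSL(184.1°, 43.7%, 26.5%)


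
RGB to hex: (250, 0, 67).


R = 250 → FA (hex)
G = 0 → 00 (hex)
B = 67 → 43 (hex)
Hex = #FA0043


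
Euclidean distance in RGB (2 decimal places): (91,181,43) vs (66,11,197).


d = √[(R₁-R₂)² + (G₁-G₂)² + (B₁-B₂)²]
d = √[(91-66)² + (181-11)² + (43-197)²]
d = √[625 + 28900 + 23716]
d = √53241
d ≈ 230.74


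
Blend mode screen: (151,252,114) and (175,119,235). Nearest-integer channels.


Screen: C = 255 - (255-A)×(255-B)/255, rounded to nearest integer
R: 255 - (255-151)×(255-175)/255 = 255 - 8320/255 ≈ 255 - 32.627 = 222.373 → 222
G: 255 - (255-252)×(255-119)/255 = 255 - 408/255 ≈ 255 - 1.600 = 253.400 → 253
B: 255 - (255-114)×(255-235)/255 = 255 - 2820/255 ≈ 255 - 11.059 = 243.941 → 244
= RGB(222, 253, 244)


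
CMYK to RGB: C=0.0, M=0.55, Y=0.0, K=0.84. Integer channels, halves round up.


R = 255 × (1-C) × (1-K) = 255 × 1.00 × 0.16 = 40.8 → 41
G = 255 × (1-M) × (1-K) = 255 × 0.45 × 0.16 = 18.36 → 18
B = 255 × (1-Y) × (1-K) = 255 × 1.00 × 0.16 = 40.8 → 41
= RGB(41, 18, 41)


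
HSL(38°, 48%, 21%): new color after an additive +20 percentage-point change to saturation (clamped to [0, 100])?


Original S = 48%
Adjustment = +20 percentage points
New S = 48 + (20) = 68
Clamp to [0, 100] → 68
= HSL(38°, 68%, 21%)


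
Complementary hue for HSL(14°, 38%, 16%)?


Complement = opposite side of color wheel = hue + 180°
H' = (14 + 180) mod 360 = 194°
S and L unchanged.
= HSL(194°, 38%, 16%)


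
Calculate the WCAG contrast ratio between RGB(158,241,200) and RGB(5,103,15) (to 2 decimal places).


Linearize each sRGB channel c=v/255: c/12.92 if c ≤ 0.04045 else ((c+0.055)/1.055)^2.4
L = 0.2126×R_lin + 0.7152×G_lin + 0.0722×B_lin
Color 1 (158,241,200):
  R=158: 158/255≈0.6196 > 0.04045 → ((0.6196+0.055)/1.055)^2.4 ≈ 0.34191
  G=241: 241/255≈0.9451 > 0.04045 → ((0.9451+0.055)/1.055)^2.4 ≈ 0.87962
  B=200: 200/255≈0.7843 > 0.04045 → ((0.7843+0.055)/1.055)^2.4 ≈ 0.57758
  L1 = 0.2126×0.34191 + 0.7152×0.87962 + 0.0722×0.57758 ≈ 0.74350
Color 2 (5,103,15):
  R=5: 5/255≈0.0196 ≤ 0.04045 → 0.0196/12.92 ≈ 0.00152
  G=103: 103/255≈0.4039 > 0.04045 → ((0.4039+0.055)/1.055)^2.4 ≈ 0.13563
  B=15: 15/255≈0.0588 > 0.04045 → ((0.0588+0.055)/1.055)^2.4 ≈ 0.00478
  L2 = 0.2126×0.00152 + 0.7152×0.13563 + 0.0722×0.00478 ≈ 0.09767
Lighter = 0.74350, Darker = 0.09767
Ratio = (L_lighter + 0.05) / (L_darker + 0.05)
Ratio = (0.74350 + 0.05) / (0.09767 + 0.05) = 0.79350 / 0.14767 ≈ 5.3734
Ratio ≈ 5.37:1


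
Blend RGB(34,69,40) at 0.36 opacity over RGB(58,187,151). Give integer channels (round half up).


C = α×F + (1-α)×B, with 1-α = 0.64
R: 0.36×34 + 0.64×58 = 12.24 + 37.12 = 49.36 → 49
G: 0.36×69 + 0.64×187 = 24.84 + 119.68 = 144.52 → 145
B: 0.36×40 + 0.64×151 = 14.40 + 96.64 = 111.04 → 111
= RGB(49, 145, 111)


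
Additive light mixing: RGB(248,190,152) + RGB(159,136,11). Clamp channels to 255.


Additive: each channel = min(255, C₁+C₂)
R: 248+159 = 407 → 255
G: 190+136 = 326 → 255
B: 152+11 = 163 → 163
= RGB(255, 255, 163)


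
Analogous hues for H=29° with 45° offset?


Base hue: 29°
Left analog: (29 - 45) mod 360 = 344°
Right analog: (29 + 45) mod 360 = 74°
Analogous hues = 344° and 74°


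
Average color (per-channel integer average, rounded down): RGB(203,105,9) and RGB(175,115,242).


Midpoint: each channel = ⌊(C₁+C₂)/2⌋
R: ⌊(203+175)/2⌋ = 189
G: ⌊(105+115)/2⌋ = 110
B: ⌊(9+242)/2⌋ = 125
= RGB(189, 110, 125)


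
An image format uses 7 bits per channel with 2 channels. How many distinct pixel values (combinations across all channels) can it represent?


Total bits = 7 bits/channel × 2 channels = 14 bits
Distinct pixel values = 2^14
= 16,384 pixel values


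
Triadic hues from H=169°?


Triadic: equally spaced at 120° intervals
H1 = 169°
H2 = (169 + 120) mod 360 = 289°
H3 = (169 + 240) mod 360 = 49°
Triadic = 169°, 289°, 49°


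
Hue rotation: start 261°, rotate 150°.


New hue = (H + rotation) mod 360
New hue = (261 + 150) mod 360
= 411 mod 360
= 51°


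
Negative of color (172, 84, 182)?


Invert: (255-R, 255-G, 255-B)
R: 255-172 = 83
G: 255-84 = 171
B: 255-182 = 73
= RGB(83, 171, 73)


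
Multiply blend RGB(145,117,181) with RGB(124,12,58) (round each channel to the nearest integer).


Multiply: C = A×B/255, rounded to nearest integer
R: 145×124/255 = 17980/255 ≈ 70.510 → 71
G: 117×12/255 = 1404/255 ≈ 5.506 → 6
B: 181×58/255 = 10498/255 ≈ 41.169 → 41
= RGB(71, 6, 41)


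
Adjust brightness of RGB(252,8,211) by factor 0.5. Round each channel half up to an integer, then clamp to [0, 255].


Multiply each channel by 0.5, round half up, clamp to [0, 255]
R: 252×0.5 = 126
G: 8×0.5 = 4
B: 211×0.5 = 105.5 → round → 106
= RGB(126, 4, 106)


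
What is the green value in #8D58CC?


Color: #8D58CC
R = 8D = 141
G = 58 = 88
B = CC = 204
Green = 88


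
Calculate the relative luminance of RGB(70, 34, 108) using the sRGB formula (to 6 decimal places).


Linearize each channel (sRGB transfer function): c = v/255; c_lin = c/12.92 if c ≤ 0.04045, else ((c+0.055)/1.055)^2.4
  R: 70/255 ≈ 0.274510 > 0.04045 → ((0.274510+0.055)/1.055)^2.4 ≈ 0.061246
  G: 34/255 ≈ 0.133333 > 0.04045 → ((0.133333+0.055)/1.055)^2.4 ≈ 0.015996
  B: 108/255 ≈ 0.423529 > 0.04045 → ((0.423529+0.055)/1.055)^2.4 ≈ 0.149960
R_lin = 0.061246, G_lin = 0.015996, B_lin = 0.149960
L = 0.2126×R + 0.7152×G + 0.0722×B
L = 0.2126×0.061246 + 0.7152×0.015996 + 0.0722×0.149960
L ≈ 0.035289


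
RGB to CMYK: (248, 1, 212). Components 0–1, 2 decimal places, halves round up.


R'=248/255≈0.9725, G'=1/255≈0.0039, B'=212/255≈0.8314
K = 1 - max(R',G',B') = 1 - 248/255 = 7/255 = 0.02745… → 0.03
(1-R'-K)/(1-K) simplifies to (max-R)/max with max = 248:
C = (248-248)/248 = 0/248 = 0 → 0.00
M = (248-1)/248 = 247/248 = 0.99596… → 1.00
Y = (248-212)/248 = 36/248 = 0.14516… → 0.15
= CMYK(0.00, 1.00, 0.15, 0.03)


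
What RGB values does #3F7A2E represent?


3F → 63 (R)
7A → 122 (G)
2E → 46 (B)
= RGB(63, 122, 46)


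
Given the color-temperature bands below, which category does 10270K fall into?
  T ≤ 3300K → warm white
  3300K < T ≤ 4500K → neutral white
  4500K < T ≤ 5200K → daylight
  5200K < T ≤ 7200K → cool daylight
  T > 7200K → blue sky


Temperature: 10270K
10270K > 7200K → blue sky
Classification: blue sky


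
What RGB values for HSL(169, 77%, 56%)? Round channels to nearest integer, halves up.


H=169°, S=0.77, L=0.56
C = (1-|2L-1|)×S = (1-|0.12|)×0.77 = 0.6776
H' = H/60 = 169/60 ≈ 2.8167; X = C×(1-|H' mod 2 - 1|) ≈ 0.5534
m = L - C/2 = 0.56 - 0.3388 = 0.2212
Sector ⌊H'⌋ = 2 → (R',G',B') = (0.0, 0.6776, ≈0.5534)
RGB = ((R'+m)×255, (G'+m)×255, (B'+m)×255) = (56.406, 229.194, 197.5162)
Round half up → RGB(56, 229, 198)


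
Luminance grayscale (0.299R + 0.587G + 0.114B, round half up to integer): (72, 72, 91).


Gray = 0.299×R + 0.587×G + 0.114×B
Gray = 0.299×72 + 0.587×72 + 0.114×91
Gray = 21.528 + 42.264 + 10.374
Gray = 74.166 → round half up → 74
Gray = 74


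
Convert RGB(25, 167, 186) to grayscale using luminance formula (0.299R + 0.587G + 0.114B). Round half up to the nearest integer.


Gray = 0.299×R + 0.587×G + 0.114×B
Gray = 0.299×25 + 0.587×167 + 0.114×186
Gray = 7.475 + 98.029 + 21.204
Gray = 126.708 → round half up → 127
Gray = 127


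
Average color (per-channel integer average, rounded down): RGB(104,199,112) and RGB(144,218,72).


Midpoint: each channel = ⌊(C₁+C₂)/2⌋
R: ⌊(104+144)/2⌋ = 124
G: ⌊(199+218)/2⌋ = 208
B: ⌊(112+72)/2⌋ = 92
= RGB(124, 208, 92)


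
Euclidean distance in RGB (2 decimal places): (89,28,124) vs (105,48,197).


d = √[(R₁-R₂)² + (G₁-G₂)² + (B₁-B₂)²]
d = √[(89-105)² + (28-48)² + (124-197)²]
d = √[256 + 400 + 5329]
d = √5985
d ≈ 77.36


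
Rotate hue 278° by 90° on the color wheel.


New hue = (H + rotation) mod 360
New hue = (278 + 90) mod 360
= 368 mod 360
= 8°


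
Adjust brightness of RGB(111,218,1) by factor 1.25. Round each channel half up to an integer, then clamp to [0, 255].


Multiply each channel by 1.25, round half up, clamp to [0, 255]
R: 111×1.25 = 138.75 → round → 139
G: 218×1.25 = 272.5 → round → 273 → clamp → 255
B: 1×1.25 = 1.25 → round → 1
= RGB(139, 255, 1)


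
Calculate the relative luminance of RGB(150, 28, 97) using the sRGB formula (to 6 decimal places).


Linearize each channel (sRGB transfer function): c = v/255; c_lin = c/12.92 if c ≤ 0.04045, else ((c+0.055)/1.055)^2.4
  R: 150/255 ≈ 0.588235 > 0.04045 → ((0.588235+0.055)/1.055)^2.4 ≈ 0.304987
  G: 28/255 ≈ 0.109804 > 0.04045 → ((0.109804+0.055)/1.055)^2.4 ≈ 0.011612
  B: 97/255 ≈ 0.380392 > 0.04045 → ((0.380392+0.055)/1.055)^2.4 ≈ 0.119538
R_lin = 0.304987, G_lin = 0.011612, B_lin = 0.119538
L = 0.2126×R + 0.7152×G + 0.0722×B
L = 0.2126×0.304987 + 0.7152×0.011612 + 0.0722×0.119538
L ≈ 0.081776
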